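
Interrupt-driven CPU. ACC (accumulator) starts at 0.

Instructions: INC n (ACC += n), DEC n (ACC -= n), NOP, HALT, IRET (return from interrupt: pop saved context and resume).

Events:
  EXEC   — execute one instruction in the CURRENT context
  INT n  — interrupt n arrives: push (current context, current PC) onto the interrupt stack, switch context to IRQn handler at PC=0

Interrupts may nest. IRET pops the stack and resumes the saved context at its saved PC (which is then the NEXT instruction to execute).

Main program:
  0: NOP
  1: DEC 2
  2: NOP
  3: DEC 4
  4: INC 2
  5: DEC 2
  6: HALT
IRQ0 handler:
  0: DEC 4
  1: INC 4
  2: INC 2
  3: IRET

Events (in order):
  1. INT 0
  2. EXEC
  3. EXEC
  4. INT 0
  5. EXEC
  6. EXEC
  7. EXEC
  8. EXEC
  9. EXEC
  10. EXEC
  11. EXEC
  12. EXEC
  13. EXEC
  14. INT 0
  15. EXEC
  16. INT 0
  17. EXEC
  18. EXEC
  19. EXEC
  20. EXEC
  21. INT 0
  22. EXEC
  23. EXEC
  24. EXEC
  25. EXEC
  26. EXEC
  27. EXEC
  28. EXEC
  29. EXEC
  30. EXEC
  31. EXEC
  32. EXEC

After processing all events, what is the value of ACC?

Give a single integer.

Event 1 (INT 0): INT 0 arrives: push (MAIN, PC=0), enter IRQ0 at PC=0 (depth now 1)
Event 2 (EXEC): [IRQ0] PC=0: DEC 4 -> ACC=-4
Event 3 (EXEC): [IRQ0] PC=1: INC 4 -> ACC=0
Event 4 (INT 0): INT 0 arrives: push (IRQ0, PC=2), enter IRQ0 at PC=0 (depth now 2)
Event 5 (EXEC): [IRQ0] PC=0: DEC 4 -> ACC=-4
Event 6 (EXEC): [IRQ0] PC=1: INC 4 -> ACC=0
Event 7 (EXEC): [IRQ0] PC=2: INC 2 -> ACC=2
Event 8 (EXEC): [IRQ0] PC=3: IRET -> resume IRQ0 at PC=2 (depth now 1)
Event 9 (EXEC): [IRQ0] PC=2: INC 2 -> ACC=4
Event 10 (EXEC): [IRQ0] PC=3: IRET -> resume MAIN at PC=0 (depth now 0)
Event 11 (EXEC): [MAIN] PC=0: NOP
Event 12 (EXEC): [MAIN] PC=1: DEC 2 -> ACC=2
Event 13 (EXEC): [MAIN] PC=2: NOP
Event 14 (INT 0): INT 0 arrives: push (MAIN, PC=3), enter IRQ0 at PC=0 (depth now 1)
Event 15 (EXEC): [IRQ0] PC=0: DEC 4 -> ACC=-2
Event 16 (INT 0): INT 0 arrives: push (IRQ0, PC=1), enter IRQ0 at PC=0 (depth now 2)
Event 17 (EXEC): [IRQ0] PC=0: DEC 4 -> ACC=-6
Event 18 (EXEC): [IRQ0] PC=1: INC 4 -> ACC=-2
Event 19 (EXEC): [IRQ0] PC=2: INC 2 -> ACC=0
Event 20 (EXEC): [IRQ0] PC=3: IRET -> resume IRQ0 at PC=1 (depth now 1)
Event 21 (INT 0): INT 0 arrives: push (IRQ0, PC=1), enter IRQ0 at PC=0 (depth now 2)
Event 22 (EXEC): [IRQ0] PC=0: DEC 4 -> ACC=-4
Event 23 (EXEC): [IRQ0] PC=1: INC 4 -> ACC=0
Event 24 (EXEC): [IRQ0] PC=2: INC 2 -> ACC=2
Event 25 (EXEC): [IRQ0] PC=3: IRET -> resume IRQ0 at PC=1 (depth now 1)
Event 26 (EXEC): [IRQ0] PC=1: INC 4 -> ACC=6
Event 27 (EXEC): [IRQ0] PC=2: INC 2 -> ACC=8
Event 28 (EXEC): [IRQ0] PC=3: IRET -> resume MAIN at PC=3 (depth now 0)
Event 29 (EXEC): [MAIN] PC=3: DEC 4 -> ACC=4
Event 30 (EXEC): [MAIN] PC=4: INC 2 -> ACC=6
Event 31 (EXEC): [MAIN] PC=5: DEC 2 -> ACC=4
Event 32 (EXEC): [MAIN] PC=6: HALT

Answer: 4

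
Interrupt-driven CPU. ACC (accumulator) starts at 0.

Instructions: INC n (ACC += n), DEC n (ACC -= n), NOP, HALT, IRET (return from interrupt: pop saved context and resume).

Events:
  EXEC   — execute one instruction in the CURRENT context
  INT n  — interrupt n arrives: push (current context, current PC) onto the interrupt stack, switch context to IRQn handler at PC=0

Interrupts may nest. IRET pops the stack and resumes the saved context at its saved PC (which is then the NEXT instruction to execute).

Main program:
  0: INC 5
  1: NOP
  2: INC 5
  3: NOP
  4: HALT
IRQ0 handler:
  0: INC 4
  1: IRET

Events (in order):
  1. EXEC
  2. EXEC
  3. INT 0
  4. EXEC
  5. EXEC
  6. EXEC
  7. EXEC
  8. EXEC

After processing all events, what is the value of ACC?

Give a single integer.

Answer: 14

Derivation:
Event 1 (EXEC): [MAIN] PC=0: INC 5 -> ACC=5
Event 2 (EXEC): [MAIN] PC=1: NOP
Event 3 (INT 0): INT 0 arrives: push (MAIN, PC=2), enter IRQ0 at PC=0 (depth now 1)
Event 4 (EXEC): [IRQ0] PC=0: INC 4 -> ACC=9
Event 5 (EXEC): [IRQ0] PC=1: IRET -> resume MAIN at PC=2 (depth now 0)
Event 6 (EXEC): [MAIN] PC=2: INC 5 -> ACC=14
Event 7 (EXEC): [MAIN] PC=3: NOP
Event 8 (EXEC): [MAIN] PC=4: HALT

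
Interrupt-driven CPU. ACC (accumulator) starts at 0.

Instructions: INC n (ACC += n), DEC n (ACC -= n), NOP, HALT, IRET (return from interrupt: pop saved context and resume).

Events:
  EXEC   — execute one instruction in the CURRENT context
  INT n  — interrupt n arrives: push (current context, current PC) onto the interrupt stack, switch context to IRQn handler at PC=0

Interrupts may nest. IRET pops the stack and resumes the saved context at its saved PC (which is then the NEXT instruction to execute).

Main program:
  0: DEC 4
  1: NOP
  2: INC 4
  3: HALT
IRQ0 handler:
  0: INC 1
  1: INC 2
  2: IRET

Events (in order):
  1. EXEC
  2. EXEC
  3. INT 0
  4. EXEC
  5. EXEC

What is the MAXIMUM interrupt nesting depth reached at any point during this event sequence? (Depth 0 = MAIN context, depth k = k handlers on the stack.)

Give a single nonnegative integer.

Answer: 1

Derivation:
Event 1 (EXEC): [MAIN] PC=0: DEC 4 -> ACC=-4 [depth=0]
Event 2 (EXEC): [MAIN] PC=1: NOP [depth=0]
Event 3 (INT 0): INT 0 arrives: push (MAIN, PC=2), enter IRQ0 at PC=0 (depth now 1) [depth=1]
Event 4 (EXEC): [IRQ0] PC=0: INC 1 -> ACC=-3 [depth=1]
Event 5 (EXEC): [IRQ0] PC=1: INC 2 -> ACC=-1 [depth=1]
Max depth observed: 1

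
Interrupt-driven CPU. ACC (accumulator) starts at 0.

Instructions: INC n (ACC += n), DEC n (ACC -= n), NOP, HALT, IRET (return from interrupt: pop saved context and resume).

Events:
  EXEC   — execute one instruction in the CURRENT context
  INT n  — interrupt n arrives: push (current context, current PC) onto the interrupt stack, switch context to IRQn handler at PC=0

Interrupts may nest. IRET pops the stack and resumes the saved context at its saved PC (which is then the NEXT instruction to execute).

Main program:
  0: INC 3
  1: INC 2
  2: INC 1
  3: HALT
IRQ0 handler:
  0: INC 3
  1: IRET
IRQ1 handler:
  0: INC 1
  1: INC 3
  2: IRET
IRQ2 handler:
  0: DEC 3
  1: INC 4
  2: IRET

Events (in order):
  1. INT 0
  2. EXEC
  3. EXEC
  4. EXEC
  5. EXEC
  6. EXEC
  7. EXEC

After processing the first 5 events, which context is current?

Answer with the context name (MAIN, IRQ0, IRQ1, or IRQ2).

Event 1 (INT 0): INT 0 arrives: push (MAIN, PC=0), enter IRQ0 at PC=0 (depth now 1)
Event 2 (EXEC): [IRQ0] PC=0: INC 3 -> ACC=3
Event 3 (EXEC): [IRQ0] PC=1: IRET -> resume MAIN at PC=0 (depth now 0)
Event 4 (EXEC): [MAIN] PC=0: INC 3 -> ACC=6
Event 5 (EXEC): [MAIN] PC=1: INC 2 -> ACC=8

Answer: MAIN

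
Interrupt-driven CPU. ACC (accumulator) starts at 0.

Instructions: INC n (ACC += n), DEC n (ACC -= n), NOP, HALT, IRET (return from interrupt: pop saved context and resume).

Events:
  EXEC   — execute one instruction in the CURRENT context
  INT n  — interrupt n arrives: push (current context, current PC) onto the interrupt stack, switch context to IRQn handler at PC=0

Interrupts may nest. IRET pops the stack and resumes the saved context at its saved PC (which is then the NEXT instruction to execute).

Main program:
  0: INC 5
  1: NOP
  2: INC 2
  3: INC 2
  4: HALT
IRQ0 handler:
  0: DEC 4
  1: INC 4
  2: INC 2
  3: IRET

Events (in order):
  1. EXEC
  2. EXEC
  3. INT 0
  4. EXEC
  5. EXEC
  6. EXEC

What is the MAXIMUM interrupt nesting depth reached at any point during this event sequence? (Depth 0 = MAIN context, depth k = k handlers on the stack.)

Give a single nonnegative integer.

Event 1 (EXEC): [MAIN] PC=0: INC 5 -> ACC=5 [depth=0]
Event 2 (EXEC): [MAIN] PC=1: NOP [depth=0]
Event 3 (INT 0): INT 0 arrives: push (MAIN, PC=2), enter IRQ0 at PC=0 (depth now 1) [depth=1]
Event 4 (EXEC): [IRQ0] PC=0: DEC 4 -> ACC=1 [depth=1]
Event 5 (EXEC): [IRQ0] PC=1: INC 4 -> ACC=5 [depth=1]
Event 6 (EXEC): [IRQ0] PC=2: INC 2 -> ACC=7 [depth=1]
Max depth observed: 1

Answer: 1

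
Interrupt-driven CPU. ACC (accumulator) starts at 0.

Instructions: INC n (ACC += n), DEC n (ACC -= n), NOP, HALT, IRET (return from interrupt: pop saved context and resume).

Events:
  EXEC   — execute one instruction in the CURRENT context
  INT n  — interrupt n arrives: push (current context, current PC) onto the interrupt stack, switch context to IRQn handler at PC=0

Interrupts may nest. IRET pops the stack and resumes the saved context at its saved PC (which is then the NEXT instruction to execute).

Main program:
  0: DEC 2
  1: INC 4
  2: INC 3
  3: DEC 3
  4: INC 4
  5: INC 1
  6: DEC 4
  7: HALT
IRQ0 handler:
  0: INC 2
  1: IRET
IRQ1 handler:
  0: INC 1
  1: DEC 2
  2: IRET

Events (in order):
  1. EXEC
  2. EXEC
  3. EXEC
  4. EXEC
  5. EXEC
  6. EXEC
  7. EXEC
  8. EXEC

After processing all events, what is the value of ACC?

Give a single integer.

Answer: 3

Derivation:
Event 1 (EXEC): [MAIN] PC=0: DEC 2 -> ACC=-2
Event 2 (EXEC): [MAIN] PC=1: INC 4 -> ACC=2
Event 3 (EXEC): [MAIN] PC=2: INC 3 -> ACC=5
Event 4 (EXEC): [MAIN] PC=3: DEC 3 -> ACC=2
Event 5 (EXEC): [MAIN] PC=4: INC 4 -> ACC=6
Event 6 (EXEC): [MAIN] PC=5: INC 1 -> ACC=7
Event 7 (EXEC): [MAIN] PC=6: DEC 4 -> ACC=3
Event 8 (EXEC): [MAIN] PC=7: HALT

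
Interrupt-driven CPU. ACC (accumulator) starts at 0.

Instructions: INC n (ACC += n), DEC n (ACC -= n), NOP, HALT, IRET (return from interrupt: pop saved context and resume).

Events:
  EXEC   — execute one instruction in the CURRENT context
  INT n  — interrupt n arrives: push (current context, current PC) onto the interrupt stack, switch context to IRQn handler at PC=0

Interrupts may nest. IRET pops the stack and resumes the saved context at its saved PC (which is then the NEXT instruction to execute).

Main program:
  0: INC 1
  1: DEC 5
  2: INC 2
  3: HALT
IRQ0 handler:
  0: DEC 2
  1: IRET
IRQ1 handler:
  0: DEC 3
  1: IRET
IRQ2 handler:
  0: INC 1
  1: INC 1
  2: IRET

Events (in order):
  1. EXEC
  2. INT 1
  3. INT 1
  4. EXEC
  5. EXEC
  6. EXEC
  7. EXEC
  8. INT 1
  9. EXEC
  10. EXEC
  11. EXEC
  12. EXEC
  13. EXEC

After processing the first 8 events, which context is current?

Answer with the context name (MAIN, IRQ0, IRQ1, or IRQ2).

Event 1 (EXEC): [MAIN] PC=0: INC 1 -> ACC=1
Event 2 (INT 1): INT 1 arrives: push (MAIN, PC=1), enter IRQ1 at PC=0 (depth now 1)
Event 3 (INT 1): INT 1 arrives: push (IRQ1, PC=0), enter IRQ1 at PC=0 (depth now 2)
Event 4 (EXEC): [IRQ1] PC=0: DEC 3 -> ACC=-2
Event 5 (EXEC): [IRQ1] PC=1: IRET -> resume IRQ1 at PC=0 (depth now 1)
Event 6 (EXEC): [IRQ1] PC=0: DEC 3 -> ACC=-5
Event 7 (EXEC): [IRQ1] PC=1: IRET -> resume MAIN at PC=1 (depth now 0)
Event 8 (INT 1): INT 1 arrives: push (MAIN, PC=1), enter IRQ1 at PC=0 (depth now 1)

Answer: IRQ1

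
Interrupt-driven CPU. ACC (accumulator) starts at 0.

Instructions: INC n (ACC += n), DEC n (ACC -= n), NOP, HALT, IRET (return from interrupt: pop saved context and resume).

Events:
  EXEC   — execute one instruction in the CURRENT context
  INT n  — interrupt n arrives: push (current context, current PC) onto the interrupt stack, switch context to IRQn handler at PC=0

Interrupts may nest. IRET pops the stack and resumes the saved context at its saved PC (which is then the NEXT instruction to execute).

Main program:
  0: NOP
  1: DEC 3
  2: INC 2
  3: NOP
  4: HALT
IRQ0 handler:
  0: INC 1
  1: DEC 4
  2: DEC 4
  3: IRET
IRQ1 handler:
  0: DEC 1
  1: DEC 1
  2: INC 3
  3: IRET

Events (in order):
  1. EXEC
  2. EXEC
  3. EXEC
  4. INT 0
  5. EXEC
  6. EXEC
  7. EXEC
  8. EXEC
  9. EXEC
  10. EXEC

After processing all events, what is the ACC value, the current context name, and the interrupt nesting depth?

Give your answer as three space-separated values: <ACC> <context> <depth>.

Answer: -8 MAIN 0

Derivation:
Event 1 (EXEC): [MAIN] PC=0: NOP
Event 2 (EXEC): [MAIN] PC=1: DEC 3 -> ACC=-3
Event 3 (EXEC): [MAIN] PC=2: INC 2 -> ACC=-1
Event 4 (INT 0): INT 0 arrives: push (MAIN, PC=3), enter IRQ0 at PC=0 (depth now 1)
Event 5 (EXEC): [IRQ0] PC=0: INC 1 -> ACC=0
Event 6 (EXEC): [IRQ0] PC=1: DEC 4 -> ACC=-4
Event 7 (EXEC): [IRQ0] PC=2: DEC 4 -> ACC=-8
Event 8 (EXEC): [IRQ0] PC=3: IRET -> resume MAIN at PC=3 (depth now 0)
Event 9 (EXEC): [MAIN] PC=3: NOP
Event 10 (EXEC): [MAIN] PC=4: HALT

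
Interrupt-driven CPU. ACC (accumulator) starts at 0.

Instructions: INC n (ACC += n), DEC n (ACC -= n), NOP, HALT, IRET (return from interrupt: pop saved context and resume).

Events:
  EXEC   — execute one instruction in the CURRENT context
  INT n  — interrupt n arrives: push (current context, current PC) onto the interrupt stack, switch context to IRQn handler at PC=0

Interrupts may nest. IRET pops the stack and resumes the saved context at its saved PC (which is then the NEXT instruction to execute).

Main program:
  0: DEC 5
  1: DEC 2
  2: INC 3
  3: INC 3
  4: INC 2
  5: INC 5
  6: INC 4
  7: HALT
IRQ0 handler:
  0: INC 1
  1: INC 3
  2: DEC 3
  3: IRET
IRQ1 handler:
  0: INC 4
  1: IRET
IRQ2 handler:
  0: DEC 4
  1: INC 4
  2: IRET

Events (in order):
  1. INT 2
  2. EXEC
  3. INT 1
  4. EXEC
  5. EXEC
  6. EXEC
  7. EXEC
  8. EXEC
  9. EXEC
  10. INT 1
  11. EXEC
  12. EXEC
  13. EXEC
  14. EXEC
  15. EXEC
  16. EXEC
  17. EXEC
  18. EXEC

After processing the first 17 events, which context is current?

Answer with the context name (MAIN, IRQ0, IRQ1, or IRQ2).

Answer: MAIN

Derivation:
Event 1 (INT 2): INT 2 arrives: push (MAIN, PC=0), enter IRQ2 at PC=0 (depth now 1)
Event 2 (EXEC): [IRQ2] PC=0: DEC 4 -> ACC=-4
Event 3 (INT 1): INT 1 arrives: push (IRQ2, PC=1), enter IRQ1 at PC=0 (depth now 2)
Event 4 (EXEC): [IRQ1] PC=0: INC 4 -> ACC=0
Event 5 (EXEC): [IRQ1] PC=1: IRET -> resume IRQ2 at PC=1 (depth now 1)
Event 6 (EXEC): [IRQ2] PC=1: INC 4 -> ACC=4
Event 7 (EXEC): [IRQ2] PC=2: IRET -> resume MAIN at PC=0 (depth now 0)
Event 8 (EXEC): [MAIN] PC=0: DEC 5 -> ACC=-1
Event 9 (EXEC): [MAIN] PC=1: DEC 2 -> ACC=-3
Event 10 (INT 1): INT 1 arrives: push (MAIN, PC=2), enter IRQ1 at PC=0 (depth now 1)
Event 11 (EXEC): [IRQ1] PC=0: INC 4 -> ACC=1
Event 12 (EXEC): [IRQ1] PC=1: IRET -> resume MAIN at PC=2 (depth now 0)
Event 13 (EXEC): [MAIN] PC=2: INC 3 -> ACC=4
Event 14 (EXEC): [MAIN] PC=3: INC 3 -> ACC=7
Event 15 (EXEC): [MAIN] PC=4: INC 2 -> ACC=9
Event 16 (EXEC): [MAIN] PC=5: INC 5 -> ACC=14
Event 17 (EXEC): [MAIN] PC=6: INC 4 -> ACC=18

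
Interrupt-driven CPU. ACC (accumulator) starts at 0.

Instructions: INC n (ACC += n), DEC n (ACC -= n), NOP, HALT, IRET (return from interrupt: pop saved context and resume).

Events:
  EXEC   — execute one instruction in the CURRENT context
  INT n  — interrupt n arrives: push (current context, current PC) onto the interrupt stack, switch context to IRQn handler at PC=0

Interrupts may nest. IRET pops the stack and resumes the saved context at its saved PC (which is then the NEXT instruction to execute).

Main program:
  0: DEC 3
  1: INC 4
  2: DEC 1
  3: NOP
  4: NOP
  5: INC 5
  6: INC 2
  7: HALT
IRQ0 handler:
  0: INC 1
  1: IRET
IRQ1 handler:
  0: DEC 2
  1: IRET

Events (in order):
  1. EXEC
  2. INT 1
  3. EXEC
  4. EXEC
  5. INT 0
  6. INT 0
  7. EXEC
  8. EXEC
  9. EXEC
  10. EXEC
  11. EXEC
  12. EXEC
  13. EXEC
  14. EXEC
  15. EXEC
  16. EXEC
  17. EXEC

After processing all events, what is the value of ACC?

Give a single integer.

Event 1 (EXEC): [MAIN] PC=0: DEC 3 -> ACC=-3
Event 2 (INT 1): INT 1 arrives: push (MAIN, PC=1), enter IRQ1 at PC=0 (depth now 1)
Event 3 (EXEC): [IRQ1] PC=0: DEC 2 -> ACC=-5
Event 4 (EXEC): [IRQ1] PC=1: IRET -> resume MAIN at PC=1 (depth now 0)
Event 5 (INT 0): INT 0 arrives: push (MAIN, PC=1), enter IRQ0 at PC=0 (depth now 1)
Event 6 (INT 0): INT 0 arrives: push (IRQ0, PC=0), enter IRQ0 at PC=0 (depth now 2)
Event 7 (EXEC): [IRQ0] PC=0: INC 1 -> ACC=-4
Event 8 (EXEC): [IRQ0] PC=1: IRET -> resume IRQ0 at PC=0 (depth now 1)
Event 9 (EXEC): [IRQ0] PC=0: INC 1 -> ACC=-3
Event 10 (EXEC): [IRQ0] PC=1: IRET -> resume MAIN at PC=1 (depth now 0)
Event 11 (EXEC): [MAIN] PC=1: INC 4 -> ACC=1
Event 12 (EXEC): [MAIN] PC=2: DEC 1 -> ACC=0
Event 13 (EXEC): [MAIN] PC=3: NOP
Event 14 (EXEC): [MAIN] PC=4: NOP
Event 15 (EXEC): [MAIN] PC=5: INC 5 -> ACC=5
Event 16 (EXEC): [MAIN] PC=6: INC 2 -> ACC=7
Event 17 (EXEC): [MAIN] PC=7: HALT

Answer: 7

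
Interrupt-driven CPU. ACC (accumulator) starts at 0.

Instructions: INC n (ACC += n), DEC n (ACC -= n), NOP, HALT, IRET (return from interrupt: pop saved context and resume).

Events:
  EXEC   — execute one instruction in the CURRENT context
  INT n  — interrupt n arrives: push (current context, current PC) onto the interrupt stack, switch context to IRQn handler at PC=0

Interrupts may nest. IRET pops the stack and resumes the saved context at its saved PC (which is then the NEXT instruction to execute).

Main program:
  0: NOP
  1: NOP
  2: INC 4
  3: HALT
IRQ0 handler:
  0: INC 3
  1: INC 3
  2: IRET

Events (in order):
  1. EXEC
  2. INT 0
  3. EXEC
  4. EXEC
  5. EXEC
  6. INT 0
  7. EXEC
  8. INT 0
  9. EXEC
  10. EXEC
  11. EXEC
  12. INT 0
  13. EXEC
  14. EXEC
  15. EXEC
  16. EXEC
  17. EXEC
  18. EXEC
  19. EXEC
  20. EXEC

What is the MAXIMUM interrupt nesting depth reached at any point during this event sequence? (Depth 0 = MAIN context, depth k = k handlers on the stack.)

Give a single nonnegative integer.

Event 1 (EXEC): [MAIN] PC=0: NOP [depth=0]
Event 2 (INT 0): INT 0 arrives: push (MAIN, PC=1), enter IRQ0 at PC=0 (depth now 1) [depth=1]
Event 3 (EXEC): [IRQ0] PC=0: INC 3 -> ACC=3 [depth=1]
Event 4 (EXEC): [IRQ0] PC=1: INC 3 -> ACC=6 [depth=1]
Event 5 (EXEC): [IRQ0] PC=2: IRET -> resume MAIN at PC=1 (depth now 0) [depth=0]
Event 6 (INT 0): INT 0 arrives: push (MAIN, PC=1), enter IRQ0 at PC=0 (depth now 1) [depth=1]
Event 7 (EXEC): [IRQ0] PC=0: INC 3 -> ACC=9 [depth=1]
Event 8 (INT 0): INT 0 arrives: push (IRQ0, PC=1), enter IRQ0 at PC=0 (depth now 2) [depth=2]
Event 9 (EXEC): [IRQ0] PC=0: INC 3 -> ACC=12 [depth=2]
Event 10 (EXEC): [IRQ0] PC=1: INC 3 -> ACC=15 [depth=2]
Event 11 (EXEC): [IRQ0] PC=2: IRET -> resume IRQ0 at PC=1 (depth now 1) [depth=1]
Event 12 (INT 0): INT 0 arrives: push (IRQ0, PC=1), enter IRQ0 at PC=0 (depth now 2) [depth=2]
Event 13 (EXEC): [IRQ0] PC=0: INC 3 -> ACC=18 [depth=2]
Event 14 (EXEC): [IRQ0] PC=1: INC 3 -> ACC=21 [depth=2]
Event 15 (EXEC): [IRQ0] PC=2: IRET -> resume IRQ0 at PC=1 (depth now 1) [depth=1]
Event 16 (EXEC): [IRQ0] PC=1: INC 3 -> ACC=24 [depth=1]
Event 17 (EXEC): [IRQ0] PC=2: IRET -> resume MAIN at PC=1 (depth now 0) [depth=0]
Event 18 (EXEC): [MAIN] PC=1: NOP [depth=0]
Event 19 (EXEC): [MAIN] PC=2: INC 4 -> ACC=28 [depth=0]
Event 20 (EXEC): [MAIN] PC=3: HALT [depth=0]
Max depth observed: 2

Answer: 2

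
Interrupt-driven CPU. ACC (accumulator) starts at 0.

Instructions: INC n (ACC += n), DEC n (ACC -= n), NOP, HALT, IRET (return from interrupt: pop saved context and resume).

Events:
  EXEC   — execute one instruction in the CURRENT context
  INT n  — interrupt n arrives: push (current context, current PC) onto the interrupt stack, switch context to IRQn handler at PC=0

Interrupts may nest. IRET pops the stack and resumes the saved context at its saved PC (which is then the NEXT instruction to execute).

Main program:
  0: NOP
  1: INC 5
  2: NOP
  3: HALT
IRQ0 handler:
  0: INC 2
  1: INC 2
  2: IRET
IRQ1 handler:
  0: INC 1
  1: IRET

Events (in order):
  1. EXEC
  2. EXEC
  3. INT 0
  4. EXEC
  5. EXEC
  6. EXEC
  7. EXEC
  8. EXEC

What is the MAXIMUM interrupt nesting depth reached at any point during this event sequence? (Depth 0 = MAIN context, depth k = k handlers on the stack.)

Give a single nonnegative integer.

Answer: 1

Derivation:
Event 1 (EXEC): [MAIN] PC=0: NOP [depth=0]
Event 2 (EXEC): [MAIN] PC=1: INC 5 -> ACC=5 [depth=0]
Event 3 (INT 0): INT 0 arrives: push (MAIN, PC=2), enter IRQ0 at PC=0 (depth now 1) [depth=1]
Event 4 (EXEC): [IRQ0] PC=0: INC 2 -> ACC=7 [depth=1]
Event 5 (EXEC): [IRQ0] PC=1: INC 2 -> ACC=9 [depth=1]
Event 6 (EXEC): [IRQ0] PC=2: IRET -> resume MAIN at PC=2 (depth now 0) [depth=0]
Event 7 (EXEC): [MAIN] PC=2: NOP [depth=0]
Event 8 (EXEC): [MAIN] PC=3: HALT [depth=0]
Max depth observed: 1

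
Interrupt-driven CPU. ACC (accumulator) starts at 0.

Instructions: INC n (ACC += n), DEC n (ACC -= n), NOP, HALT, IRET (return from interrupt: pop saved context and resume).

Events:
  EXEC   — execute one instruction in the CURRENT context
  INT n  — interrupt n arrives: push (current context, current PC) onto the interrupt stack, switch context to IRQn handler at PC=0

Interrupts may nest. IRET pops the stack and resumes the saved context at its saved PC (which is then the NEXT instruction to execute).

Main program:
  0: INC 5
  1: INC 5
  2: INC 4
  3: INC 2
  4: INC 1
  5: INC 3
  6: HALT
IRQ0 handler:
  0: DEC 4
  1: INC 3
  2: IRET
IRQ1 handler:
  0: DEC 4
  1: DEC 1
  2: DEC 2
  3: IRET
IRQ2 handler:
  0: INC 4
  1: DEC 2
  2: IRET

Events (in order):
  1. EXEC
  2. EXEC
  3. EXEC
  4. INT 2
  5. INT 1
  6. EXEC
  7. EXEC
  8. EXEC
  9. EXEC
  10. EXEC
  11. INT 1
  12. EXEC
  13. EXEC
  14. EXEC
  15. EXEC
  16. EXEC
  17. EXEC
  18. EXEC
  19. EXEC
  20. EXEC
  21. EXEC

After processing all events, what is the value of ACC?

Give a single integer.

Event 1 (EXEC): [MAIN] PC=0: INC 5 -> ACC=5
Event 2 (EXEC): [MAIN] PC=1: INC 5 -> ACC=10
Event 3 (EXEC): [MAIN] PC=2: INC 4 -> ACC=14
Event 4 (INT 2): INT 2 arrives: push (MAIN, PC=3), enter IRQ2 at PC=0 (depth now 1)
Event 5 (INT 1): INT 1 arrives: push (IRQ2, PC=0), enter IRQ1 at PC=0 (depth now 2)
Event 6 (EXEC): [IRQ1] PC=0: DEC 4 -> ACC=10
Event 7 (EXEC): [IRQ1] PC=1: DEC 1 -> ACC=9
Event 8 (EXEC): [IRQ1] PC=2: DEC 2 -> ACC=7
Event 9 (EXEC): [IRQ1] PC=3: IRET -> resume IRQ2 at PC=0 (depth now 1)
Event 10 (EXEC): [IRQ2] PC=0: INC 4 -> ACC=11
Event 11 (INT 1): INT 1 arrives: push (IRQ2, PC=1), enter IRQ1 at PC=0 (depth now 2)
Event 12 (EXEC): [IRQ1] PC=0: DEC 4 -> ACC=7
Event 13 (EXEC): [IRQ1] PC=1: DEC 1 -> ACC=6
Event 14 (EXEC): [IRQ1] PC=2: DEC 2 -> ACC=4
Event 15 (EXEC): [IRQ1] PC=3: IRET -> resume IRQ2 at PC=1 (depth now 1)
Event 16 (EXEC): [IRQ2] PC=1: DEC 2 -> ACC=2
Event 17 (EXEC): [IRQ2] PC=2: IRET -> resume MAIN at PC=3 (depth now 0)
Event 18 (EXEC): [MAIN] PC=3: INC 2 -> ACC=4
Event 19 (EXEC): [MAIN] PC=4: INC 1 -> ACC=5
Event 20 (EXEC): [MAIN] PC=5: INC 3 -> ACC=8
Event 21 (EXEC): [MAIN] PC=6: HALT

Answer: 8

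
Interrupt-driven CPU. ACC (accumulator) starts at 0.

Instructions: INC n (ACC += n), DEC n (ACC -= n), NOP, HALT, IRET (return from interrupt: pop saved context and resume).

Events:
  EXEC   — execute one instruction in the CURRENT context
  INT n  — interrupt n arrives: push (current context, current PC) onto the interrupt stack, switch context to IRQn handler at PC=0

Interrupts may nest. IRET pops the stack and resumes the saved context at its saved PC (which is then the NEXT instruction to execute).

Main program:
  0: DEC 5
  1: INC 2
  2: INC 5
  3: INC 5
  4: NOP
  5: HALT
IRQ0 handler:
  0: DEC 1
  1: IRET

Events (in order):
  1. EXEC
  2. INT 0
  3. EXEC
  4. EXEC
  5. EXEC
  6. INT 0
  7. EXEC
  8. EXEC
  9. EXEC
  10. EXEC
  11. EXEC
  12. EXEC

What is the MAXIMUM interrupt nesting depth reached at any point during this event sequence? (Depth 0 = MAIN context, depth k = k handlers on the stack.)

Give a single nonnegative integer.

Answer: 1

Derivation:
Event 1 (EXEC): [MAIN] PC=0: DEC 5 -> ACC=-5 [depth=0]
Event 2 (INT 0): INT 0 arrives: push (MAIN, PC=1), enter IRQ0 at PC=0 (depth now 1) [depth=1]
Event 3 (EXEC): [IRQ0] PC=0: DEC 1 -> ACC=-6 [depth=1]
Event 4 (EXEC): [IRQ0] PC=1: IRET -> resume MAIN at PC=1 (depth now 0) [depth=0]
Event 5 (EXEC): [MAIN] PC=1: INC 2 -> ACC=-4 [depth=0]
Event 6 (INT 0): INT 0 arrives: push (MAIN, PC=2), enter IRQ0 at PC=0 (depth now 1) [depth=1]
Event 7 (EXEC): [IRQ0] PC=0: DEC 1 -> ACC=-5 [depth=1]
Event 8 (EXEC): [IRQ0] PC=1: IRET -> resume MAIN at PC=2 (depth now 0) [depth=0]
Event 9 (EXEC): [MAIN] PC=2: INC 5 -> ACC=0 [depth=0]
Event 10 (EXEC): [MAIN] PC=3: INC 5 -> ACC=5 [depth=0]
Event 11 (EXEC): [MAIN] PC=4: NOP [depth=0]
Event 12 (EXEC): [MAIN] PC=5: HALT [depth=0]
Max depth observed: 1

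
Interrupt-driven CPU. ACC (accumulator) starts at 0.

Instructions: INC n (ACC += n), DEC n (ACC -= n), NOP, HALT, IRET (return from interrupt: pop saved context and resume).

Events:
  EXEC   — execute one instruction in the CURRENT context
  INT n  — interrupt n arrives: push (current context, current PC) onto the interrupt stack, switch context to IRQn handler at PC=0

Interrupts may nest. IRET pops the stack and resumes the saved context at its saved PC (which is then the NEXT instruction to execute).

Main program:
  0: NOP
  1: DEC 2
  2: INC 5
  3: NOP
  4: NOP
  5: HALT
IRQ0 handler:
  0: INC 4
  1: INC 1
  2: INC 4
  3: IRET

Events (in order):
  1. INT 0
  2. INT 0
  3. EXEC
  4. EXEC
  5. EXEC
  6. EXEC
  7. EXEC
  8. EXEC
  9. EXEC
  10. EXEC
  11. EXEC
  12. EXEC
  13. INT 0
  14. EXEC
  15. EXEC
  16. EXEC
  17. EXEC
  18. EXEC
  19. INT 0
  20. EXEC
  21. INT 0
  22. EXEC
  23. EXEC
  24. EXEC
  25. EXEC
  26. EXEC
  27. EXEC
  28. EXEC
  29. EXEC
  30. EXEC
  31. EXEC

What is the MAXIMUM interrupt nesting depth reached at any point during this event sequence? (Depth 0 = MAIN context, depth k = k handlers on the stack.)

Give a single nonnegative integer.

Event 1 (INT 0): INT 0 arrives: push (MAIN, PC=0), enter IRQ0 at PC=0 (depth now 1) [depth=1]
Event 2 (INT 0): INT 0 arrives: push (IRQ0, PC=0), enter IRQ0 at PC=0 (depth now 2) [depth=2]
Event 3 (EXEC): [IRQ0] PC=0: INC 4 -> ACC=4 [depth=2]
Event 4 (EXEC): [IRQ0] PC=1: INC 1 -> ACC=5 [depth=2]
Event 5 (EXEC): [IRQ0] PC=2: INC 4 -> ACC=9 [depth=2]
Event 6 (EXEC): [IRQ0] PC=3: IRET -> resume IRQ0 at PC=0 (depth now 1) [depth=1]
Event 7 (EXEC): [IRQ0] PC=0: INC 4 -> ACC=13 [depth=1]
Event 8 (EXEC): [IRQ0] PC=1: INC 1 -> ACC=14 [depth=1]
Event 9 (EXEC): [IRQ0] PC=2: INC 4 -> ACC=18 [depth=1]
Event 10 (EXEC): [IRQ0] PC=3: IRET -> resume MAIN at PC=0 (depth now 0) [depth=0]
Event 11 (EXEC): [MAIN] PC=0: NOP [depth=0]
Event 12 (EXEC): [MAIN] PC=1: DEC 2 -> ACC=16 [depth=0]
Event 13 (INT 0): INT 0 arrives: push (MAIN, PC=2), enter IRQ0 at PC=0 (depth now 1) [depth=1]
Event 14 (EXEC): [IRQ0] PC=0: INC 4 -> ACC=20 [depth=1]
Event 15 (EXEC): [IRQ0] PC=1: INC 1 -> ACC=21 [depth=1]
Event 16 (EXEC): [IRQ0] PC=2: INC 4 -> ACC=25 [depth=1]
Event 17 (EXEC): [IRQ0] PC=3: IRET -> resume MAIN at PC=2 (depth now 0) [depth=0]
Event 18 (EXEC): [MAIN] PC=2: INC 5 -> ACC=30 [depth=0]
Event 19 (INT 0): INT 0 arrives: push (MAIN, PC=3), enter IRQ0 at PC=0 (depth now 1) [depth=1]
Event 20 (EXEC): [IRQ0] PC=0: INC 4 -> ACC=34 [depth=1]
Event 21 (INT 0): INT 0 arrives: push (IRQ0, PC=1), enter IRQ0 at PC=0 (depth now 2) [depth=2]
Event 22 (EXEC): [IRQ0] PC=0: INC 4 -> ACC=38 [depth=2]
Event 23 (EXEC): [IRQ0] PC=1: INC 1 -> ACC=39 [depth=2]
Event 24 (EXEC): [IRQ0] PC=2: INC 4 -> ACC=43 [depth=2]
Event 25 (EXEC): [IRQ0] PC=3: IRET -> resume IRQ0 at PC=1 (depth now 1) [depth=1]
Event 26 (EXEC): [IRQ0] PC=1: INC 1 -> ACC=44 [depth=1]
Event 27 (EXEC): [IRQ0] PC=2: INC 4 -> ACC=48 [depth=1]
Event 28 (EXEC): [IRQ0] PC=3: IRET -> resume MAIN at PC=3 (depth now 0) [depth=0]
Event 29 (EXEC): [MAIN] PC=3: NOP [depth=0]
Event 30 (EXEC): [MAIN] PC=4: NOP [depth=0]
Event 31 (EXEC): [MAIN] PC=5: HALT [depth=0]
Max depth observed: 2

Answer: 2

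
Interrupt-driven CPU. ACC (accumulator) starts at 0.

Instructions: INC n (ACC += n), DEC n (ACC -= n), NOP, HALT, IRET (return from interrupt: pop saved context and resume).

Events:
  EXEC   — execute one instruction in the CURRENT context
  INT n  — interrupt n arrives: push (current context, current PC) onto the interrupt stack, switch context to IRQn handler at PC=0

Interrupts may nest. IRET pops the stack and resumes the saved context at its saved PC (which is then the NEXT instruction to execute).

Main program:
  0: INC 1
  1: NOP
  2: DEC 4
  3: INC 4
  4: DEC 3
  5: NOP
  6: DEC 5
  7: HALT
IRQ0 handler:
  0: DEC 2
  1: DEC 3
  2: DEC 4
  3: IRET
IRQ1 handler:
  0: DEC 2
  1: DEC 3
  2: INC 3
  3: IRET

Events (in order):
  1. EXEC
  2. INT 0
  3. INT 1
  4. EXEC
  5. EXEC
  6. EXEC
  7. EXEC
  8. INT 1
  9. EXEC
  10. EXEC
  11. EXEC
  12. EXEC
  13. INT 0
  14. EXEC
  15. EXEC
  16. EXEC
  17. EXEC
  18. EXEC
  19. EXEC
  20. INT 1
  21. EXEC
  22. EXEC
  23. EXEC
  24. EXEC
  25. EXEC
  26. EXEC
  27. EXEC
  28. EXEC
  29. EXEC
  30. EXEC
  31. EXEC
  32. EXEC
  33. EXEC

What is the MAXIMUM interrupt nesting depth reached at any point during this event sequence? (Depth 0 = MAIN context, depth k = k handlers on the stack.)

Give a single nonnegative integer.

Event 1 (EXEC): [MAIN] PC=0: INC 1 -> ACC=1 [depth=0]
Event 2 (INT 0): INT 0 arrives: push (MAIN, PC=1), enter IRQ0 at PC=0 (depth now 1) [depth=1]
Event 3 (INT 1): INT 1 arrives: push (IRQ0, PC=0), enter IRQ1 at PC=0 (depth now 2) [depth=2]
Event 4 (EXEC): [IRQ1] PC=0: DEC 2 -> ACC=-1 [depth=2]
Event 5 (EXEC): [IRQ1] PC=1: DEC 3 -> ACC=-4 [depth=2]
Event 6 (EXEC): [IRQ1] PC=2: INC 3 -> ACC=-1 [depth=2]
Event 7 (EXEC): [IRQ1] PC=3: IRET -> resume IRQ0 at PC=0 (depth now 1) [depth=1]
Event 8 (INT 1): INT 1 arrives: push (IRQ0, PC=0), enter IRQ1 at PC=0 (depth now 2) [depth=2]
Event 9 (EXEC): [IRQ1] PC=0: DEC 2 -> ACC=-3 [depth=2]
Event 10 (EXEC): [IRQ1] PC=1: DEC 3 -> ACC=-6 [depth=2]
Event 11 (EXEC): [IRQ1] PC=2: INC 3 -> ACC=-3 [depth=2]
Event 12 (EXEC): [IRQ1] PC=3: IRET -> resume IRQ0 at PC=0 (depth now 1) [depth=1]
Event 13 (INT 0): INT 0 arrives: push (IRQ0, PC=0), enter IRQ0 at PC=0 (depth now 2) [depth=2]
Event 14 (EXEC): [IRQ0] PC=0: DEC 2 -> ACC=-5 [depth=2]
Event 15 (EXEC): [IRQ0] PC=1: DEC 3 -> ACC=-8 [depth=2]
Event 16 (EXEC): [IRQ0] PC=2: DEC 4 -> ACC=-12 [depth=2]
Event 17 (EXEC): [IRQ0] PC=3: IRET -> resume IRQ0 at PC=0 (depth now 1) [depth=1]
Event 18 (EXEC): [IRQ0] PC=0: DEC 2 -> ACC=-14 [depth=1]
Event 19 (EXEC): [IRQ0] PC=1: DEC 3 -> ACC=-17 [depth=1]
Event 20 (INT 1): INT 1 arrives: push (IRQ0, PC=2), enter IRQ1 at PC=0 (depth now 2) [depth=2]
Event 21 (EXEC): [IRQ1] PC=0: DEC 2 -> ACC=-19 [depth=2]
Event 22 (EXEC): [IRQ1] PC=1: DEC 3 -> ACC=-22 [depth=2]
Event 23 (EXEC): [IRQ1] PC=2: INC 3 -> ACC=-19 [depth=2]
Event 24 (EXEC): [IRQ1] PC=3: IRET -> resume IRQ0 at PC=2 (depth now 1) [depth=1]
Event 25 (EXEC): [IRQ0] PC=2: DEC 4 -> ACC=-23 [depth=1]
Event 26 (EXEC): [IRQ0] PC=3: IRET -> resume MAIN at PC=1 (depth now 0) [depth=0]
Event 27 (EXEC): [MAIN] PC=1: NOP [depth=0]
Event 28 (EXEC): [MAIN] PC=2: DEC 4 -> ACC=-27 [depth=0]
Event 29 (EXEC): [MAIN] PC=3: INC 4 -> ACC=-23 [depth=0]
Event 30 (EXEC): [MAIN] PC=4: DEC 3 -> ACC=-26 [depth=0]
Event 31 (EXEC): [MAIN] PC=5: NOP [depth=0]
Event 32 (EXEC): [MAIN] PC=6: DEC 5 -> ACC=-31 [depth=0]
Event 33 (EXEC): [MAIN] PC=7: HALT [depth=0]
Max depth observed: 2

Answer: 2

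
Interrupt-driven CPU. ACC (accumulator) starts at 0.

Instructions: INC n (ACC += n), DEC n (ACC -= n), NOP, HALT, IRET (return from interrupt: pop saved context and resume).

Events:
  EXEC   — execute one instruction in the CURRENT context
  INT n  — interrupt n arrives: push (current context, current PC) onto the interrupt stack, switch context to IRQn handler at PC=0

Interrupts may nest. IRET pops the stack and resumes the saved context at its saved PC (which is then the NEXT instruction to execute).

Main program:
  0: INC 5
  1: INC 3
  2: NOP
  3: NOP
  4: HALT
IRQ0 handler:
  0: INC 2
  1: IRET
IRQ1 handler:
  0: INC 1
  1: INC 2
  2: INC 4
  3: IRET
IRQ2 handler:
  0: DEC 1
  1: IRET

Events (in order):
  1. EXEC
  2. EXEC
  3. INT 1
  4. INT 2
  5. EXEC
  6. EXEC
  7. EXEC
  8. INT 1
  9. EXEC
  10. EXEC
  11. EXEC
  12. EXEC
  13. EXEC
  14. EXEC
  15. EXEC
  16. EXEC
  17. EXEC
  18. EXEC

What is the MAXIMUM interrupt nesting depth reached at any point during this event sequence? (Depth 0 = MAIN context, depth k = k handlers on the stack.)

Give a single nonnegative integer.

Event 1 (EXEC): [MAIN] PC=0: INC 5 -> ACC=5 [depth=0]
Event 2 (EXEC): [MAIN] PC=1: INC 3 -> ACC=8 [depth=0]
Event 3 (INT 1): INT 1 arrives: push (MAIN, PC=2), enter IRQ1 at PC=0 (depth now 1) [depth=1]
Event 4 (INT 2): INT 2 arrives: push (IRQ1, PC=0), enter IRQ2 at PC=0 (depth now 2) [depth=2]
Event 5 (EXEC): [IRQ2] PC=0: DEC 1 -> ACC=7 [depth=2]
Event 6 (EXEC): [IRQ2] PC=1: IRET -> resume IRQ1 at PC=0 (depth now 1) [depth=1]
Event 7 (EXEC): [IRQ1] PC=0: INC 1 -> ACC=8 [depth=1]
Event 8 (INT 1): INT 1 arrives: push (IRQ1, PC=1), enter IRQ1 at PC=0 (depth now 2) [depth=2]
Event 9 (EXEC): [IRQ1] PC=0: INC 1 -> ACC=9 [depth=2]
Event 10 (EXEC): [IRQ1] PC=1: INC 2 -> ACC=11 [depth=2]
Event 11 (EXEC): [IRQ1] PC=2: INC 4 -> ACC=15 [depth=2]
Event 12 (EXEC): [IRQ1] PC=3: IRET -> resume IRQ1 at PC=1 (depth now 1) [depth=1]
Event 13 (EXEC): [IRQ1] PC=1: INC 2 -> ACC=17 [depth=1]
Event 14 (EXEC): [IRQ1] PC=2: INC 4 -> ACC=21 [depth=1]
Event 15 (EXEC): [IRQ1] PC=3: IRET -> resume MAIN at PC=2 (depth now 0) [depth=0]
Event 16 (EXEC): [MAIN] PC=2: NOP [depth=0]
Event 17 (EXEC): [MAIN] PC=3: NOP [depth=0]
Event 18 (EXEC): [MAIN] PC=4: HALT [depth=0]
Max depth observed: 2

Answer: 2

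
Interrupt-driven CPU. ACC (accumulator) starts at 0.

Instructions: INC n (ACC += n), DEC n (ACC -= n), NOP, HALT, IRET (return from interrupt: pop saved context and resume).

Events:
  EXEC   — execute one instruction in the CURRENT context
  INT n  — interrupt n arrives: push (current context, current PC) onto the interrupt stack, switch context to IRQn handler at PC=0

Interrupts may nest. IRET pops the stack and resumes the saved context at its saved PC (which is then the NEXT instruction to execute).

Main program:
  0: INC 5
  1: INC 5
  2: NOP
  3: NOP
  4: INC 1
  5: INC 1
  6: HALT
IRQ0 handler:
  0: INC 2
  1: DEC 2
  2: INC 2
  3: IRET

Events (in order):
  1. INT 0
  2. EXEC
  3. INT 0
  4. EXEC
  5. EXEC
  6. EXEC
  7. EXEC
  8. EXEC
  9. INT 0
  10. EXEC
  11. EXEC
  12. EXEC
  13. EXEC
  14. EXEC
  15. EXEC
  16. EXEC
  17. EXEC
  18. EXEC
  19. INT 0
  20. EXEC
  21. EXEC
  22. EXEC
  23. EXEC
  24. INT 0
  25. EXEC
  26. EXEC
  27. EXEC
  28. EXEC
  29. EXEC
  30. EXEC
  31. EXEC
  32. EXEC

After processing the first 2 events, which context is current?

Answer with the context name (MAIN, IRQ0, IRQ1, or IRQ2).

Event 1 (INT 0): INT 0 arrives: push (MAIN, PC=0), enter IRQ0 at PC=0 (depth now 1)
Event 2 (EXEC): [IRQ0] PC=0: INC 2 -> ACC=2

Answer: IRQ0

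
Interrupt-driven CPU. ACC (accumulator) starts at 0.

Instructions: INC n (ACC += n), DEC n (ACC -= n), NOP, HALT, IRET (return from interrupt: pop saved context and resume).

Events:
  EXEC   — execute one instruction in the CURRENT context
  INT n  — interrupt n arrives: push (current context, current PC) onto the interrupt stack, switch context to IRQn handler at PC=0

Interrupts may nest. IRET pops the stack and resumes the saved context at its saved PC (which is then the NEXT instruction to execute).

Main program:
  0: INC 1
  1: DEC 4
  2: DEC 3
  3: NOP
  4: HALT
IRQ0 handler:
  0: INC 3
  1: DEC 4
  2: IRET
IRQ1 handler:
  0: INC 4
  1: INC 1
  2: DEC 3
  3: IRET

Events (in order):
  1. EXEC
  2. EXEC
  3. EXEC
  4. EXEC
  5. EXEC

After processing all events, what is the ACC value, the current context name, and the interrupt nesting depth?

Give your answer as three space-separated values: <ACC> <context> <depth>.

Answer: -6 MAIN 0

Derivation:
Event 1 (EXEC): [MAIN] PC=0: INC 1 -> ACC=1
Event 2 (EXEC): [MAIN] PC=1: DEC 4 -> ACC=-3
Event 3 (EXEC): [MAIN] PC=2: DEC 3 -> ACC=-6
Event 4 (EXEC): [MAIN] PC=3: NOP
Event 5 (EXEC): [MAIN] PC=4: HALT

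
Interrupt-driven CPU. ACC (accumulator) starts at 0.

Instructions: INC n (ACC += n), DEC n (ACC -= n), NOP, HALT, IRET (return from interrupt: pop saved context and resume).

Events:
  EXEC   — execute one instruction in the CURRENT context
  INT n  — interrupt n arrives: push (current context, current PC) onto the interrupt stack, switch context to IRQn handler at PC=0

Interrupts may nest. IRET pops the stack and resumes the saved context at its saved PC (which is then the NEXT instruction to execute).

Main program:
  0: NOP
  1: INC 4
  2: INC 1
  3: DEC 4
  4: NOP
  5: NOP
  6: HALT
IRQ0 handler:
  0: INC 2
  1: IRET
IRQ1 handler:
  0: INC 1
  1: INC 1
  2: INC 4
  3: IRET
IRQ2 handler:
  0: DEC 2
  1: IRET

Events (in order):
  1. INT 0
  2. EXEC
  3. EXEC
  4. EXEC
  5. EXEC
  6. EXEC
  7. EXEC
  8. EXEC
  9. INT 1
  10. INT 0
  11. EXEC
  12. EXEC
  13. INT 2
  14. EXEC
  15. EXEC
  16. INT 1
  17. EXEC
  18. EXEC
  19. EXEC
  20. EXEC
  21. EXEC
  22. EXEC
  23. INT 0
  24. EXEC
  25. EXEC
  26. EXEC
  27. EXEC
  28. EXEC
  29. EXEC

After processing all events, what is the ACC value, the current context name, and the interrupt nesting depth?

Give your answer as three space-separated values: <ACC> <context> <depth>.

Answer: 17 MAIN 0

Derivation:
Event 1 (INT 0): INT 0 arrives: push (MAIN, PC=0), enter IRQ0 at PC=0 (depth now 1)
Event 2 (EXEC): [IRQ0] PC=0: INC 2 -> ACC=2
Event 3 (EXEC): [IRQ0] PC=1: IRET -> resume MAIN at PC=0 (depth now 0)
Event 4 (EXEC): [MAIN] PC=0: NOP
Event 5 (EXEC): [MAIN] PC=1: INC 4 -> ACC=6
Event 6 (EXEC): [MAIN] PC=2: INC 1 -> ACC=7
Event 7 (EXEC): [MAIN] PC=3: DEC 4 -> ACC=3
Event 8 (EXEC): [MAIN] PC=4: NOP
Event 9 (INT 1): INT 1 arrives: push (MAIN, PC=5), enter IRQ1 at PC=0 (depth now 1)
Event 10 (INT 0): INT 0 arrives: push (IRQ1, PC=0), enter IRQ0 at PC=0 (depth now 2)
Event 11 (EXEC): [IRQ0] PC=0: INC 2 -> ACC=5
Event 12 (EXEC): [IRQ0] PC=1: IRET -> resume IRQ1 at PC=0 (depth now 1)
Event 13 (INT 2): INT 2 arrives: push (IRQ1, PC=0), enter IRQ2 at PC=0 (depth now 2)
Event 14 (EXEC): [IRQ2] PC=0: DEC 2 -> ACC=3
Event 15 (EXEC): [IRQ2] PC=1: IRET -> resume IRQ1 at PC=0 (depth now 1)
Event 16 (INT 1): INT 1 arrives: push (IRQ1, PC=0), enter IRQ1 at PC=0 (depth now 2)
Event 17 (EXEC): [IRQ1] PC=0: INC 1 -> ACC=4
Event 18 (EXEC): [IRQ1] PC=1: INC 1 -> ACC=5
Event 19 (EXEC): [IRQ1] PC=2: INC 4 -> ACC=9
Event 20 (EXEC): [IRQ1] PC=3: IRET -> resume IRQ1 at PC=0 (depth now 1)
Event 21 (EXEC): [IRQ1] PC=0: INC 1 -> ACC=10
Event 22 (EXEC): [IRQ1] PC=1: INC 1 -> ACC=11
Event 23 (INT 0): INT 0 arrives: push (IRQ1, PC=2), enter IRQ0 at PC=0 (depth now 2)
Event 24 (EXEC): [IRQ0] PC=0: INC 2 -> ACC=13
Event 25 (EXEC): [IRQ0] PC=1: IRET -> resume IRQ1 at PC=2 (depth now 1)
Event 26 (EXEC): [IRQ1] PC=2: INC 4 -> ACC=17
Event 27 (EXEC): [IRQ1] PC=3: IRET -> resume MAIN at PC=5 (depth now 0)
Event 28 (EXEC): [MAIN] PC=5: NOP
Event 29 (EXEC): [MAIN] PC=6: HALT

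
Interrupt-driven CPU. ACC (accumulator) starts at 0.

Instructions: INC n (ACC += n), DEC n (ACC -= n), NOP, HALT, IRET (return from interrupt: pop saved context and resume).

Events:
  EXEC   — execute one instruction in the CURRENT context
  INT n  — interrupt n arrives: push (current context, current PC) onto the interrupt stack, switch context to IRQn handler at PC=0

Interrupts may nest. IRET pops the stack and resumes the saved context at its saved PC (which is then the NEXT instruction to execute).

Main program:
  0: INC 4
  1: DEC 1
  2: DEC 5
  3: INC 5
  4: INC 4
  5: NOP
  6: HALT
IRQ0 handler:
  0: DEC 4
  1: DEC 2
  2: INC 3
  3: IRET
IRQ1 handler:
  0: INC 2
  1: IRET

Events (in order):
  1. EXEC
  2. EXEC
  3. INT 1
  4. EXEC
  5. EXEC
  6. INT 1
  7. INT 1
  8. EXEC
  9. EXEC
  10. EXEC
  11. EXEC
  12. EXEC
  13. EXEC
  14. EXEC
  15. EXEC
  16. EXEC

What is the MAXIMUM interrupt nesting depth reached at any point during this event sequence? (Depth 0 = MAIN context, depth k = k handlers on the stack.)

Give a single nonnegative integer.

Answer: 2

Derivation:
Event 1 (EXEC): [MAIN] PC=0: INC 4 -> ACC=4 [depth=0]
Event 2 (EXEC): [MAIN] PC=1: DEC 1 -> ACC=3 [depth=0]
Event 3 (INT 1): INT 1 arrives: push (MAIN, PC=2), enter IRQ1 at PC=0 (depth now 1) [depth=1]
Event 4 (EXEC): [IRQ1] PC=0: INC 2 -> ACC=5 [depth=1]
Event 5 (EXEC): [IRQ1] PC=1: IRET -> resume MAIN at PC=2 (depth now 0) [depth=0]
Event 6 (INT 1): INT 1 arrives: push (MAIN, PC=2), enter IRQ1 at PC=0 (depth now 1) [depth=1]
Event 7 (INT 1): INT 1 arrives: push (IRQ1, PC=0), enter IRQ1 at PC=0 (depth now 2) [depth=2]
Event 8 (EXEC): [IRQ1] PC=0: INC 2 -> ACC=7 [depth=2]
Event 9 (EXEC): [IRQ1] PC=1: IRET -> resume IRQ1 at PC=0 (depth now 1) [depth=1]
Event 10 (EXEC): [IRQ1] PC=0: INC 2 -> ACC=9 [depth=1]
Event 11 (EXEC): [IRQ1] PC=1: IRET -> resume MAIN at PC=2 (depth now 0) [depth=0]
Event 12 (EXEC): [MAIN] PC=2: DEC 5 -> ACC=4 [depth=0]
Event 13 (EXEC): [MAIN] PC=3: INC 5 -> ACC=9 [depth=0]
Event 14 (EXEC): [MAIN] PC=4: INC 4 -> ACC=13 [depth=0]
Event 15 (EXEC): [MAIN] PC=5: NOP [depth=0]
Event 16 (EXEC): [MAIN] PC=6: HALT [depth=0]
Max depth observed: 2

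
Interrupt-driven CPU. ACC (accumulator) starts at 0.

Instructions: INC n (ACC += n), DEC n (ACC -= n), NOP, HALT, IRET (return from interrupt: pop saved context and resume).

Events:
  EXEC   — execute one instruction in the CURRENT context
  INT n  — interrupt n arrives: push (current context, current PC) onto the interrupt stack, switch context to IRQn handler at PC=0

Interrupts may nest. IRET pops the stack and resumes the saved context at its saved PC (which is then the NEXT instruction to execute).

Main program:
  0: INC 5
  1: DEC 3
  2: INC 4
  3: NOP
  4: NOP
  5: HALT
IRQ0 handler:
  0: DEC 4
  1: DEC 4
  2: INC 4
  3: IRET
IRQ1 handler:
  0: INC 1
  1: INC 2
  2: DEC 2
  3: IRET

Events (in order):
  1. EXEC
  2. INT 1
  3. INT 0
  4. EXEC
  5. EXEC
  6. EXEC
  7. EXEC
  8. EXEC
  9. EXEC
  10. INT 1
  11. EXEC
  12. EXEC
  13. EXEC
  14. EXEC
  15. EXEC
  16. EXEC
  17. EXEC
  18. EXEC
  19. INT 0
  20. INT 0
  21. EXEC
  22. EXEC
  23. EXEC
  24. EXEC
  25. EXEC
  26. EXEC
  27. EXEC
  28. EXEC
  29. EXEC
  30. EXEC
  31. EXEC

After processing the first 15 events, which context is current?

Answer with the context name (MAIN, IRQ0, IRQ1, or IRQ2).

Event 1 (EXEC): [MAIN] PC=0: INC 5 -> ACC=5
Event 2 (INT 1): INT 1 arrives: push (MAIN, PC=1), enter IRQ1 at PC=0 (depth now 1)
Event 3 (INT 0): INT 0 arrives: push (IRQ1, PC=0), enter IRQ0 at PC=0 (depth now 2)
Event 4 (EXEC): [IRQ0] PC=0: DEC 4 -> ACC=1
Event 5 (EXEC): [IRQ0] PC=1: DEC 4 -> ACC=-3
Event 6 (EXEC): [IRQ0] PC=2: INC 4 -> ACC=1
Event 7 (EXEC): [IRQ0] PC=3: IRET -> resume IRQ1 at PC=0 (depth now 1)
Event 8 (EXEC): [IRQ1] PC=0: INC 1 -> ACC=2
Event 9 (EXEC): [IRQ1] PC=1: INC 2 -> ACC=4
Event 10 (INT 1): INT 1 arrives: push (IRQ1, PC=2), enter IRQ1 at PC=0 (depth now 2)
Event 11 (EXEC): [IRQ1] PC=0: INC 1 -> ACC=5
Event 12 (EXEC): [IRQ1] PC=1: INC 2 -> ACC=7
Event 13 (EXEC): [IRQ1] PC=2: DEC 2 -> ACC=5
Event 14 (EXEC): [IRQ1] PC=3: IRET -> resume IRQ1 at PC=2 (depth now 1)
Event 15 (EXEC): [IRQ1] PC=2: DEC 2 -> ACC=3

Answer: IRQ1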